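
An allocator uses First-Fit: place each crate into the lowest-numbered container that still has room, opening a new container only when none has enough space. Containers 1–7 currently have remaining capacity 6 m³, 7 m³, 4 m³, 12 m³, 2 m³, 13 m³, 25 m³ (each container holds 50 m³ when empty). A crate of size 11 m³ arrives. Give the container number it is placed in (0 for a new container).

Containers with room: container 4 (12 m³), container 6 (13 m³), container 7 (25 m³).
The first with room is container 4.

4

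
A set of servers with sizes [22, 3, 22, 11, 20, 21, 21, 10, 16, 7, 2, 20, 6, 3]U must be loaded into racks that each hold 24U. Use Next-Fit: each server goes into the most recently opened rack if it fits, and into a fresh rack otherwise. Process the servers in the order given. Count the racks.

11 racks

22U → rack 1 (remaining 2U)
3U → rack 2 (remaining 21U)
22U → rack 3 (remaining 2U)
11U → rack 4 (remaining 13U)
20U → rack 5 (remaining 4U)
21U → rack 6 (remaining 3U)
21U → rack 7 (remaining 3U)
10U → rack 8 (remaining 14U)
16U → rack 9 (remaining 8U)
7U → rack 9 (remaining 1U)
2U → rack 10 (remaining 22U)
20U → rack 10 (remaining 2U)
6U → rack 11 (remaining 18U)
3U → rack 11 (remaining 15U)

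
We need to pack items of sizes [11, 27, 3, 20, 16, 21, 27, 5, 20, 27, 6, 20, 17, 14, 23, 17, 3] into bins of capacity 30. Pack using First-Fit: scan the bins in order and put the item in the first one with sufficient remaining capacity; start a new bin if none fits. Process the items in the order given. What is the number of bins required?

12

Put 11 in bin 1; 19 remain.
Put 27 in bin 2; 3 remain.
Put 3 in bin 1; 16 remain.
Put 20 in bin 3; 10 remain.
Put 16 in bin 1; 0 remain.
Put 21 in bin 4; 9 remain.
Put 27 in bin 5; 3 remain.
Put 5 in bin 3; 5 remain.
Put 20 in bin 6; 10 remain.
Put 27 in bin 7; 3 remain.
Put 6 in bin 4; 3 remain.
Put 20 in bin 8; 10 remain.
Put 17 in bin 9; 13 remain.
Put 14 in bin 10; 16 remain.
Put 23 in bin 11; 7 remain.
Put 17 in bin 12; 13 remain.
Put 3 in bin 2; 0 remain.
Final bins: [11,3,16] [27,3] [20,5] [21,6] [27] [20] [27] [20] [17] [14] [23] [17].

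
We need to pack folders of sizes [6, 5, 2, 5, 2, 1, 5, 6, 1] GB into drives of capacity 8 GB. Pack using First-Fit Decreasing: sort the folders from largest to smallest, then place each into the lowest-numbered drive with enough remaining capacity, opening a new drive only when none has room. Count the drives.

Sorted descending: 6, 6, 5, 5, 5, 2, 2, 1, 1.
6 GB → drive 1 (remaining 2 GB)
6 GB → drive 2 (remaining 2 GB)
5 GB → drive 3 (remaining 3 GB)
5 GB → drive 4 (remaining 3 GB)
5 GB → drive 5 (remaining 3 GB)
2 GB → drive 1 (remaining 0 GB)
2 GB → drive 2 (remaining 0 GB)
1 GB → drive 3 (remaining 2 GB)
1 GB → drive 3 (remaining 1 GB)

5 drives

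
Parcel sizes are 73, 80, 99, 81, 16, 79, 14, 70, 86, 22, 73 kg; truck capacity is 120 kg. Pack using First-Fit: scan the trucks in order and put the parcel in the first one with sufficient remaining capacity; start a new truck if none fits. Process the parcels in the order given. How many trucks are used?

8

truck 1: place 73 kg, 47 kg left
truck 2: place 80 kg, 40 kg left
truck 3: place 99 kg, 21 kg left
truck 4: place 81 kg, 39 kg left
truck 1: place 16 kg, 31 kg left
truck 5: place 79 kg, 41 kg left
truck 1: place 14 kg, 17 kg left
truck 6: place 70 kg, 50 kg left
truck 7: place 86 kg, 34 kg left
truck 2: place 22 kg, 18 kg left
truck 8: place 73 kg, 47 kg left
Final trucks: [73,16,14] [80,22] [99] [81] [79] [70] [86] [73].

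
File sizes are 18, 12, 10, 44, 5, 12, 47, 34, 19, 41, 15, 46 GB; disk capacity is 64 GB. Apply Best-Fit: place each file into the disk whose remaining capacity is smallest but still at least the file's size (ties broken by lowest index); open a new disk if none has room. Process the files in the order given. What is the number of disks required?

6 disks

Put 18 GB in disk 1; 46 GB remain.
Put 12 GB in disk 1; 34 GB remain.
Put 10 GB in disk 1; 24 GB remain.
Put 44 GB in disk 2; 20 GB remain.
Put 5 GB in disk 2; 15 GB remain.
Put 12 GB in disk 2; 3 GB remain.
Put 47 GB in disk 3; 17 GB remain.
Put 34 GB in disk 4; 30 GB remain.
Put 19 GB in disk 1; 5 GB remain.
Put 41 GB in disk 5; 23 GB remain.
Put 15 GB in disk 3; 2 GB remain.
Put 46 GB in disk 6; 18 GB remain.
Final disks: [18,12,10,19] [44,5,12] [47,15] [34] [41] [46].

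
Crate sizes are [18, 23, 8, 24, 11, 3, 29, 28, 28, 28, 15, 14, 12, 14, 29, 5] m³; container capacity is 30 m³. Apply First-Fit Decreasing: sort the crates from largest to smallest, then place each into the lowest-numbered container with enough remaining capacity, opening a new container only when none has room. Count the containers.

Sorted descending: 29, 29, 28, 28, 28, 24, 23, 18, 15, 14, 14, 12, 11, 8, 5, 3.
container 1: place 29 m³, 1 m³ left
container 2: place 29 m³, 1 m³ left
container 3: place 28 m³, 2 m³ left
container 4: place 28 m³, 2 m³ left
container 5: place 28 m³, 2 m³ left
container 6: place 24 m³, 6 m³ left
container 7: place 23 m³, 7 m³ left
container 8: place 18 m³, 12 m³ left
container 9: place 15 m³, 15 m³ left
container 9: place 14 m³, 1 m³ left
container 10: place 14 m³, 16 m³ left
container 8: place 12 m³, 0 m³ left
container 10: place 11 m³, 5 m³ left
container 11: place 8 m³, 22 m³ left
container 6: place 5 m³, 1 m³ left
container 7: place 3 m³, 4 m³ left
Final containers: [29] [29] [28] [28] [28] [24,5] [23,3] [18,12] [15,14] [14,11] [8].

11 containers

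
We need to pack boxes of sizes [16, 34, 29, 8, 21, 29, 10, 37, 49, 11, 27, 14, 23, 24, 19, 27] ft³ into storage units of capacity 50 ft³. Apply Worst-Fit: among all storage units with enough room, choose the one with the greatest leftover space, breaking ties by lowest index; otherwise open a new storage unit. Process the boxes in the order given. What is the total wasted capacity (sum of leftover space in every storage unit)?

22

16 ft³ → storage unit 1 (remaining 34 ft³)
34 ft³ → storage unit 1 (remaining 0 ft³)
29 ft³ → storage unit 2 (remaining 21 ft³)
8 ft³ → storage unit 2 (remaining 13 ft³)
21 ft³ → storage unit 3 (remaining 29 ft³)
29 ft³ → storage unit 3 (remaining 0 ft³)
10 ft³ → storage unit 2 (remaining 3 ft³)
37 ft³ → storage unit 4 (remaining 13 ft³)
49 ft³ → storage unit 5 (remaining 1 ft³)
11 ft³ → storage unit 4 (remaining 2 ft³)
27 ft³ → storage unit 6 (remaining 23 ft³)
14 ft³ → storage unit 6 (remaining 9 ft³)
23 ft³ → storage unit 7 (remaining 27 ft³)
24 ft³ → storage unit 7 (remaining 3 ft³)
19 ft³ → storage unit 8 (remaining 31 ft³)
27 ft³ → storage unit 8 (remaining 4 ft³)
8 storage units × 50 ft³ = 400 ft³; used 378 ft³; unused 22 ft³.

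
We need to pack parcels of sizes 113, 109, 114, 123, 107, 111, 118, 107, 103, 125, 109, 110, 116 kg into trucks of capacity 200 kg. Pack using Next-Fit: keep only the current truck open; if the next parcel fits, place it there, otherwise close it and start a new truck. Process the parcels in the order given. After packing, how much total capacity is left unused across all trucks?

1135

113 kg → truck 1 (remaining 87 kg)
109 kg → truck 2 (remaining 91 kg)
114 kg → truck 3 (remaining 86 kg)
123 kg → truck 4 (remaining 77 kg)
107 kg → truck 5 (remaining 93 kg)
111 kg → truck 6 (remaining 89 kg)
118 kg → truck 7 (remaining 82 kg)
107 kg → truck 8 (remaining 93 kg)
103 kg → truck 9 (remaining 97 kg)
125 kg → truck 10 (remaining 75 kg)
109 kg → truck 11 (remaining 91 kg)
110 kg → truck 12 (remaining 90 kg)
116 kg → truck 13 (remaining 84 kg)
13 trucks × 200 kg = 2600 kg; used 1465 kg; unused 1135 kg.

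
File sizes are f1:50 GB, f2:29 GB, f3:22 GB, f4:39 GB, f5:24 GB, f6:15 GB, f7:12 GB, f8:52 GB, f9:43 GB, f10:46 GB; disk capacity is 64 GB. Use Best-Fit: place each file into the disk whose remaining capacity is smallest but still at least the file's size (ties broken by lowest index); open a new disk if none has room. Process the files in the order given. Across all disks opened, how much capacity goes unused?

52

Put f1 (50 GB) in disk 1; 14 GB remain.
Put f2 (29 GB) in disk 2; 35 GB remain.
Put f3 (22 GB) in disk 2; 13 GB remain.
Put f4 (39 GB) in disk 3; 25 GB remain.
Put f5 (24 GB) in disk 3; 1 GB remain.
Put f6 (15 GB) in disk 4; 49 GB remain.
Put f7 (12 GB) in disk 2; 1 GB remain.
Put f8 (52 GB) in disk 5; 12 GB remain.
Put f9 (43 GB) in disk 4; 6 GB remain.
Put f10 (46 GB) in disk 6; 18 GB remain.
6 disks × 64 GB = 384 GB; used 332 GB; unused 52 GB.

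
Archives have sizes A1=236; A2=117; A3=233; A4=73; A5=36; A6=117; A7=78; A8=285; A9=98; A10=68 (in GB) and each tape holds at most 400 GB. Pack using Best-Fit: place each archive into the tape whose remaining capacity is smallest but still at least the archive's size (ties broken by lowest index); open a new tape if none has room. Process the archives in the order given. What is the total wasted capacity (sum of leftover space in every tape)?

259

Put A1 (236 GB) in tape 1; 164 GB remain.
Put A2 (117 GB) in tape 1; 47 GB remain.
Put A3 (233 GB) in tape 2; 167 GB remain.
Put A4 (73 GB) in tape 2; 94 GB remain.
Put A5 (36 GB) in tape 1; 11 GB remain.
Put A6 (117 GB) in tape 3; 283 GB remain.
Put A7 (78 GB) in tape 2; 16 GB remain.
Put A8 (285 GB) in tape 4; 115 GB remain.
Put A9 (98 GB) in tape 4; 17 GB remain.
Put A10 (68 GB) in tape 3; 215 GB remain.
4 tapes × 400 GB = 1600 GB; used 1341 GB; unused 259 GB.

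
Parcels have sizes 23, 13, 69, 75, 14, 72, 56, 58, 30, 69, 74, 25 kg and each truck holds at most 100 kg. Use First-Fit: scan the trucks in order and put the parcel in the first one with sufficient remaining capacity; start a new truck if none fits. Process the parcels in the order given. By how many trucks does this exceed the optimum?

1

First-Fit: [23,13,14,30] [69,25] [75] [72] [56] [58] [69] [74] → 8 trucks.
7 parcels exceed 50 kg (half the capacity), and no two of those can share a truck, so at least 7 trucks are needed.
An optimal packing achieves that bound: [75,25] [74,23] [72,14,13] [69,30] [69] [58] [56] → 7 trucks.
Excess: 8 − 7 = 1.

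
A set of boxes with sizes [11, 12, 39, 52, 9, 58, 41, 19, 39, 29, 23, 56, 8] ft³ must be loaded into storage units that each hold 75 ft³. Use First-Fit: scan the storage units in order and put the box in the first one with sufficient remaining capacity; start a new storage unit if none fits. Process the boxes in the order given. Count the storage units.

6

Put 11 ft³ in storage unit 1; 64 ft³ remain.
Put 12 ft³ in storage unit 1; 52 ft³ remain.
Put 39 ft³ in storage unit 1; 13 ft³ remain.
Put 52 ft³ in storage unit 2; 23 ft³ remain.
Put 9 ft³ in storage unit 1; 4 ft³ remain.
Put 58 ft³ in storage unit 3; 17 ft³ remain.
Put 41 ft³ in storage unit 4; 34 ft³ remain.
Put 19 ft³ in storage unit 2; 4 ft³ remain.
Put 39 ft³ in storage unit 5; 36 ft³ remain.
Put 29 ft³ in storage unit 4; 5 ft³ remain.
Put 23 ft³ in storage unit 5; 13 ft³ remain.
Put 56 ft³ in storage unit 6; 19 ft³ remain.
Put 8 ft³ in storage unit 3; 9 ft³ remain.
Final storage units: [11,12,39,9] [52,19] [58,8] [41,29] [39,23] [56].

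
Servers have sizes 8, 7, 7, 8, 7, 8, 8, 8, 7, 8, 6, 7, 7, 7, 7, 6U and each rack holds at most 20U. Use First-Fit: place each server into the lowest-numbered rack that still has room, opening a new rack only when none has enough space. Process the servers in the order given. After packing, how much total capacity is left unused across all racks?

Put 8U in rack 1; 12U remain.
Put 7U in rack 1; 5U remain.
Put 7U in rack 2; 13U remain.
Put 8U in rack 2; 5U remain.
Put 7U in rack 3; 13U remain.
Put 8U in rack 3; 5U remain.
Put 8U in rack 4; 12U remain.
Put 8U in rack 4; 4U remain.
Put 7U in rack 5; 13U remain.
Put 8U in rack 5; 5U remain.
Put 6U in rack 6; 14U remain.
Put 7U in rack 6; 7U remain.
Put 7U in rack 6; 0U remain.
Put 7U in rack 7; 13U remain.
Put 7U in rack 7; 6U remain.
Put 6U in rack 7; 0U remain.
7 racks × 20U = 140U; used 116U; unused 24U.

24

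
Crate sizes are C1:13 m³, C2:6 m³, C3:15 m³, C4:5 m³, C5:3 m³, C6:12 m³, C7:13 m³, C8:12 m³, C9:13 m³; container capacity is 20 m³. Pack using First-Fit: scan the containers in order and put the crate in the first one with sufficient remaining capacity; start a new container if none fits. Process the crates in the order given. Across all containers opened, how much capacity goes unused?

28

container 1: place C1 (13 m³), 7 m³ left
container 1: place C2 (6 m³), 1 m³ left
container 2: place C3 (15 m³), 5 m³ left
container 2: place C4 (5 m³), 0 m³ left
container 3: place C5 (3 m³), 17 m³ left
container 3: place C6 (12 m³), 5 m³ left
container 4: place C7 (13 m³), 7 m³ left
container 5: place C8 (12 m³), 8 m³ left
container 6: place C9 (13 m³), 7 m³ left
6 containers × 20 m³ = 120 m³; used 92 m³; unused 28 m³.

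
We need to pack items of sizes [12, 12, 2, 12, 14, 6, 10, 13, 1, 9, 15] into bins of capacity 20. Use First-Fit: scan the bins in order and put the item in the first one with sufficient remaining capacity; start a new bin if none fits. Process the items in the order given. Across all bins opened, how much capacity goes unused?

Put 12 in bin 1; 8 remain.
Put 12 in bin 2; 8 remain.
Put 2 in bin 1; 6 remain.
Put 12 in bin 3; 8 remain.
Put 14 in bin 4; 6 remain.
Put 6 in bin 1; 0 remain.
Put 10 in bin 5; 10 remain.
Put 13 in bin 6; 7 remain.
Put 1 in bin 2; 7 remain.
Put 9 in bin 5; 1 remain.
Put 15 in bin 7; 5 remain.
7 bins × 20 = 140; used 106; unused 34.

34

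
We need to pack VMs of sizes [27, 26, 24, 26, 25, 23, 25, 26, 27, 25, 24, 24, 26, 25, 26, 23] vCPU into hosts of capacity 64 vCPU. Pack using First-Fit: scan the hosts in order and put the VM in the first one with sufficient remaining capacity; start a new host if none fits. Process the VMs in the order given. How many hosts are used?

27 vCPU → host 1 (remaining 37 vCPU)
26 vCPU → host 1 (remaining 11 vCPU)
24 vCPU → host 2 (remaining 40 vCPU)
26 vCPU → host 2 (remaining 14 vCPU)
25 vCPU → host 3 (remaining 39 vCPU)
23 vCPU → host 3 (remaining 16 vCPU)
25 vCPU → host 4 (remaining 39 vCPU)
26 vCPU → host 4 (remaining 13 vCPU)
27 vCPU → host 5 (remaining 37 vCPU)
25 vCPU → host 5 (remaining 12 vCPU)
24 vCPU → host 6 (remaining 40 vCPU)
24 vCPU → host 6 (remaining 16 vCPU)
26 vCPU → host 7 (remaining 38 vCPU)
25 vCPU → host 7 (remaining 13 vCPU)
26 vCPU → host 8 (remaining 38 vCPU)
23 vCPU → host 8 (remaining 15 vCPU)
Final hosts: [27,26] [24,26] [25,23] [25,26] [27,25] [24,24] [26,25] [26,23].

8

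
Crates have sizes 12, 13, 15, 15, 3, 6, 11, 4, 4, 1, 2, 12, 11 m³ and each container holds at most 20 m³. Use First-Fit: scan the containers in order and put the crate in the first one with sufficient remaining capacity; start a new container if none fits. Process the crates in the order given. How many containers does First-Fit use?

12 m³ → container 1 (remaining 8 m³)
13 m³ → container 2 (remaining 7 m³)
15 m³ → container 3 (remaining 5 m³)
15 m³ → container 4 (remaining 5 m³)
3 m³ → container 1 (remaining 5 m³)
6 m³ → container 2 (remaining 1 m³)
11 m³ → container 5 (remaining 9 m³)
4 m³ → container 1 (remaining 1 m³)
4 m³ → container 3 (remaining 1 m³)
1 m³ → container 1 (remaining 0 m³)
2 m³ → container 4 (remaining 3 m³)
12 m³ → container 6 (remaining 8 m³)
11 m³ → container 7 (remaining 9 m³)

7 containers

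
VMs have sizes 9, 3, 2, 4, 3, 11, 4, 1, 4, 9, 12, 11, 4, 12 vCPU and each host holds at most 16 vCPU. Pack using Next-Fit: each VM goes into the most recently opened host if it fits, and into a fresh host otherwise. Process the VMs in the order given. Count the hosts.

7

host 1: place 9 vCPU, 7 vCPU left
host 1: place 3 vCPU, 4 vCPU left
host 1: place 2 vCPU, 2 vCPU left
host 2: place 4 vCPU, 12 vCPU left
host 2: place 3 vCPU, 9 vCPU left
host 3: place 11 vCPU, 5 vCPU left
host 3: place 4 vCPU, 1 vCPU left
host 3: place 1 vCPU, 0 vCPU left
host 4: place 4 vCPU, 12 vCPU left
host 4: place 9 vCPU, 3 vCPU left
host 5: place 12 vCPU, 4 vCPU left
host 6: place 11 vCPU, 5 vCPU left
host 6: place 4 vCPU, 1 vCPU left
host 7: place 12 vCPU, 4 vCPU left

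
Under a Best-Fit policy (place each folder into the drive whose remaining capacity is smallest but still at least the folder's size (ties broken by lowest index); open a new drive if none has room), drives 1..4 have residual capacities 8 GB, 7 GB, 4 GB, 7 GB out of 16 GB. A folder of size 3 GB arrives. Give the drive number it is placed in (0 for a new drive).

Drives with room: drive 1 (8 GB), drive 2 (7 GB), drive 3 (4 GB), drive 4 (7 GB).
Tightest fit is drive 3 with 4 GB free.

3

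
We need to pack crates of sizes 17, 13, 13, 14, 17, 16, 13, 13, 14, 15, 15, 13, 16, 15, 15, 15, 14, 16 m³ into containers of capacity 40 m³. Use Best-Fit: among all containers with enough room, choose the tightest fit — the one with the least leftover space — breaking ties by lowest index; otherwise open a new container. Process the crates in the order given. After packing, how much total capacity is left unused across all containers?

Put 17 m³ in container 1; 23 m³ remain.
Put 13 m³ in container 1; 10 m³ remain.
Put 13 m³ in container 2; 27 m³ remain.
Put 14 m³ in container 2; 13 m³ remain.
Put 17 m³ in container 3; 23 m³ remain.
Put 16 m³ in container 3; 7 m³ remain.
Put 13 m³ in container 2; 0 m³ remain.
Put 13 m³ in container 4; 27 m³ remain.
Put 14 m³ in container 4; 13 m³ remain.
Put 15 m³ in container 5; 25 m³ remain.
Put 15 m³ in container 5; 10 m³ remain.
Put 13 m³ in container 4; 0 m³ remain.
Put 16 m³ in container 6; 24 m³ remain.
Put 15 m³ in container 6; 9 m³ remain.
Put 15 m³ in container 7; 25 m³ remain.
Put 15 m³ in container 7; 10 m³ remain.
Put 14 m³ in container 8; 26 m³ remain.
Put 16 m³ in container 8; 10 m³ remain.
8 containers × 40 m³ = 320 m³; used 264 m³; unused 56 m³.

56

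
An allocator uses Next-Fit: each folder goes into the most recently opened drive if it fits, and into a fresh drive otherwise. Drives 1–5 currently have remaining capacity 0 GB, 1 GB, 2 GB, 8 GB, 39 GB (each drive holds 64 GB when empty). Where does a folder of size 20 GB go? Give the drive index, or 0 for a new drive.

5

Next-Fit only looks at drive 5, which has 39 GB free.
20 GB fits there.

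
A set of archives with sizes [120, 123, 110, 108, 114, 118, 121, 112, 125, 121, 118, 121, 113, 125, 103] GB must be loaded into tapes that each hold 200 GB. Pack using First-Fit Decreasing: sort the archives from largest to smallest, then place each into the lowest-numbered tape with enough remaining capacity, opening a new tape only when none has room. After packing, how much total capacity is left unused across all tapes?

Sorted descending: 125, 125, 123, 121, 121, 121, 120, 118, 118, 114, 113, 112, 110, 108, 103.
Put 125 GB in tape 1; 75 GB remain.
Put 125 GB in tape 2; 75 GB remain.
Put 123 GB in tape 3; 77 GB remain.
Put 121 GB in tape 4; 79 GB remain.
Put 121 GB in tape 5; 79 GB remain.
Put 121 GB in tape 6; 79 GB remain.
Put 120 GB in tape 7; 80 GB remain.
Put 118 GB in tape 8; 82 GB remain.
Put 118 GB in tape 9; 82 GB remain.
Put 114 GB in tape 10; 86 GB remain.
Put 113 GB in tape 11; 87 GB remain.
Put 112 GB in tape 12; 88 GB remain.
Put 110 GB in tape 13; 90 GB remain.
Put 108 GB in tape 14; 92 GB remain.
Put 103 GB in tape 15; 97 GB remain.
15 tapes × 200 GB = 3000 GB; used 1752 GB; unused 1248 GB.

1248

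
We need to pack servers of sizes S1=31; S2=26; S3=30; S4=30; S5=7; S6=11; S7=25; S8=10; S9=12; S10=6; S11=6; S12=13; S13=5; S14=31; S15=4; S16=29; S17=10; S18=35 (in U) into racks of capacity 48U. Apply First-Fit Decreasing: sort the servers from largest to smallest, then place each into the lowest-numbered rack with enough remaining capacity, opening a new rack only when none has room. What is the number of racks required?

Sorted descending: 35, 31, 31, 30, 30, 29, 26, 25, 13, 12, 11, 10, 10, 7, 6, 6, 5, 4.
Put 35U in rack 1; 13U remain.
Put 31U in rack 2; 17U remain.
Put 31U in rack 3; 17U remain.
Put 30U in rack 4; 18U remain.
Put 30U in rack 5; 18U remain.
Put 29U in rack 6; 19U remain.
Put 26U in rack 7; 22U remain.
Put 25U in rack 8; 23U remain.
Put 13U in rack 1; 0U remain.
Put 12U in rack 2; 5U remain.
Put 11U in rack 3; 6U remain.
Put 10U in rack 4; 8U remain.
Put 10U in rack 5; 8U remain.
Put 7U in rack 4; 1U remain.
Put 6U in rack 3; 0U remain.
Put 6U in rack 5; 2U remain.
Put 5U in rack 2; 0U remain.
Put 4U in rack 6; 15U remain.

8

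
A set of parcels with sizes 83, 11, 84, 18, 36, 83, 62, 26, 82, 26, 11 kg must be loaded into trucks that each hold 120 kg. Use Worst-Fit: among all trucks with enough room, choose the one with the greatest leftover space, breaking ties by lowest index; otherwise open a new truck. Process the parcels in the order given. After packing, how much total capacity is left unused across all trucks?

truck 1: place 83 kg, 37 kg left
truck 1: place 11 kg, 26 kg left
truck 2: place 84 kg, 36 kg left
truck 2: place 18 kg, 18 kg left
truck 3: place 36 kg, 84 kg left
truck 3: place 83 kg, 1 kg left
truck 4: place 62 kg, 58 kg left
truck 4: place 26 kg, 32 kg left
truck 5: place 82 kg, 38 kg left
truck 5: place 26 kg, 12 kg left
truck 4: place 11 kg, 21 kg left
5 trucks × 120 kg = 600 kg; used 522 kg; unused 78 kg.

78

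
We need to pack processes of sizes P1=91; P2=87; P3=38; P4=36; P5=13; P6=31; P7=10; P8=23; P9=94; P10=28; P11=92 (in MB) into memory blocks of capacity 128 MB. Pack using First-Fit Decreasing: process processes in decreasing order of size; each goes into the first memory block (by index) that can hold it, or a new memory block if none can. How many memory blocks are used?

Sorted descending: 94, 92, 91, 87, 38, 36, 31, 28, 23, 13, 10.
Put 94 MB in memory block 1; 34 MB remain.
Put 92 MB in memory block 2; 36 MB remain.
Put 91 MB in memory block 3; 37 MB remain.
Put 87 MB in memory block 4; 41 MB remain.
Put 38 MB in memory block 4; 3 MB remain.
Put 36 MB in memory block 2; 0 MB remain.
Put 31 MB in memory block 1; 3 MB remain.
Put 28 MB in memory block 3; 9 MB remain.
Put 23 MB in memory block 5; 105 MB remain.
Put 13 MB in memory block 5; 92 MB remain.
Put 10 MB in memory block 5; 82 MB remain.
Final memory blocks: [94,31] [92,36] [91,28] [87,38] [23,13,10].

5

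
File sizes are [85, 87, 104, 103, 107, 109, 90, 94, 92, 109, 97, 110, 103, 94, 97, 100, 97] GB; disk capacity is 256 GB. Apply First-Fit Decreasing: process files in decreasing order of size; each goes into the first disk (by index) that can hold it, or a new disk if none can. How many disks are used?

Sorted descending: 110, 109, 109, 107, 104, 103, 103, 100, 97, 97, 97, 94, 94, 92, 90, 87, 85.
110 GB → disk 1 (remaining 146 GB)
109 GB → disk 1 (remaining 37 GB)
109 GB → disk 2 (remaining 147 GB)
107 GB → disk 2 (remaining 40 GB)
104 GB → disk 3 (remaining 152 GB)
103 GB → disk 3 (remaining 49 GB)
103 GB → disk 4 (remaining 153 GB)
100 GB → disk 4 (remaining 53 GB)
97 GB → disk 5 (remaining 159 GB)
97 GB → disk 5 (remaining 62 GB)
97 GB → disk 6 (remaining 159 GB)
94 GB → disk 6 (remaining 65 GB)
94 GB → disk 7 (remaining 162 GB)
92 GB → disk 7 (remaining 70 GB)
90 GB → disk 8 (remaining 166 GB)
87 GB → disk 8 (remaining 79 GB)
85 GB → disk 9 (remaining 171 GB)
Final disks: [110,109] [109,107] [104,103] [103,100] [97,97] [97,94] [94,92] [90,87] [85].

9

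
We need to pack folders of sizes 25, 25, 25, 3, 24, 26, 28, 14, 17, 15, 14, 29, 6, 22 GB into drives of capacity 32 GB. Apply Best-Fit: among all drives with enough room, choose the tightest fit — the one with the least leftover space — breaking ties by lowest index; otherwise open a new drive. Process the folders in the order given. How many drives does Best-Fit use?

Put 25 GB in drive 1; 7 GB remain.
Put 25 GB in drive 2; 7 GB remain.
Put 25 GB in drive 3; 7 GB remain.
Put 3 GB in drive 1; 4 GB remain.
Put 24 GB in drive 4; 8 GB remain.
Put 26 GB in drive 5; 6 GB remain.
Put 28 GB in drive 6; 4 GB remain.
Put 14 GB in drive 7; 18 GB remain.
Put 17 GB in drive 7; 1 GB remain.
Put 15 GB in drive 8; 17 GB remain.
Put 14 GB in drive 8; 3 GB remain.
Put 29 GB in drive 9; 3 GB remain.
Put 6 GB in drive 5; 0 GB remain.
Put 22 GB in drive 10; 10 GB remain.
Final drives: [25,3] [25] [25] [24] [26,6] [28] [14,17] [15,14] [29] [22].

10 drives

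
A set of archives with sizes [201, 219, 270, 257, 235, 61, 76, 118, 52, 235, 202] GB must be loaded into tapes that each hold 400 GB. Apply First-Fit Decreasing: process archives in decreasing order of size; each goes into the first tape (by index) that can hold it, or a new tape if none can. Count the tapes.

7 tapes

Sorted descending: 270, 257, 235, 235, 219, 202, 201, 118, 76, 61, 52.
Put 270 GB in tape 1; 130 GB remain.
Put 257 GB in tape 2; 143 GB remain.
Put 235 GB in tape 3; 165 GB remain.
Put 235 GB in tape 4; 165 GB remain.
Put 219 GB in tape 5; 181 GB remain.
Put 202 GB in tape 6; 198 GB remain.
Put 201 GB in tape 7; 199 GB remain.
Put 118 GB in tape 1; 12 GB remain.
Put 76 GB in tape 2; 67 GB remain.
Put 61 GB in tape 2; 6 GB remain.
Put 52 GB in tape 3; 113 GB remain.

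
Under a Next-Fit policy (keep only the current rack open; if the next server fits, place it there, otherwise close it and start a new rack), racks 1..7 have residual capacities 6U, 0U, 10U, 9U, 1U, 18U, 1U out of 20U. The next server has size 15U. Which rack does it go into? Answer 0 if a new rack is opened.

Next-Fit only looks at rack 7, which has 1U free.
15U does not fit, so a new rack is opened.

0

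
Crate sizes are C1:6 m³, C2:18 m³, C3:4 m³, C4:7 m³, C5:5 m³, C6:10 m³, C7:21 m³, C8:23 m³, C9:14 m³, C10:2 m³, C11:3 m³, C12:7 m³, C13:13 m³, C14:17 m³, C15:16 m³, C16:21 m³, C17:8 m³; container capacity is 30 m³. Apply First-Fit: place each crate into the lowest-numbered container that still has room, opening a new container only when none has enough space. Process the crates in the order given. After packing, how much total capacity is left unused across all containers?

45

container 1: place C1 (6 m³), 24 m³ left
container 1: place C2 (18 m³), 6 m³ left
container 1: place C3 (4 m³), 2 m³ left
container 2: place C4 (7 m³), 23 m³ left
container 2: place C5 (5 m³), 18 m³ left
container 2: place C6 (10 m³), 8 m³ left
container 3: place C7 (21 m³), 9 m³ left
container 4: place C8 (23 m³), 7 m³ left
container 5: place C9 (14 m³), 16 m³ left
container 1: place C10 (2 m³), 0 m³ left
container 2: place C11 (3 m³), 5 m³ left
container 3: place C12 (7 m³), 2 m³ left
container 5: place C13 (13 m³), 3 m³ left
container 6: place C14 (17 m³), 13 m³ left
container 7: place C15 (16 m³), 14 m³ left
container 8: place C16 (21 m³), 9 m³ left
container 6: place C17 (8 m³), 5 m³ left
8 containers × 30 m³ = 240 m³; used 195 m³; unused 45 m³.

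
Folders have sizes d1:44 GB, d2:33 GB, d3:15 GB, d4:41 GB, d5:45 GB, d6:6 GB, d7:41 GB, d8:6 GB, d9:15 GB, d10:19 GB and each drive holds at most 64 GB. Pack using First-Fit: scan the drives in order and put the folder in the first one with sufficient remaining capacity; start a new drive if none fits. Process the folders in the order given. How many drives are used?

drive 1: place d1 (44 GB), 20 GB left
drive 2: place d2 (33 GB), 31 GB left
drive 1: place d3 (15 GB), 5 GB left
drive 3: place d4 (41 GB), 23 GB left
drive 4: place d5 (45 GB), 19 GB left
drive 2: place d6 (6 GB), 25 GB left
drive 5: place d7 (41 GB), 23 GB left
drive 2: place d8 (6 GB), 19 GB left
drive 2: place d9 (15 GB), 4 GB left
drive 3: place d10 (19 GB), 4 GB left

5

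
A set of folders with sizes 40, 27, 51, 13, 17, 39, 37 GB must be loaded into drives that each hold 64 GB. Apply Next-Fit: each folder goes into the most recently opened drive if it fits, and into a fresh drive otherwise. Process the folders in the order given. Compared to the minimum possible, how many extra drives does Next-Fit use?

Next-Fit: [40] [27] [51,13] [17,39] [37] → 5 drives.
Total size 224 GB; any packing needs at least ⌈224/64⌉ = 4 drives.
An optimal packing achieves that bound: [51,13] [40,17] [39] [37,27] → 4 drives.
Excess: 5 − 4 = 1.

1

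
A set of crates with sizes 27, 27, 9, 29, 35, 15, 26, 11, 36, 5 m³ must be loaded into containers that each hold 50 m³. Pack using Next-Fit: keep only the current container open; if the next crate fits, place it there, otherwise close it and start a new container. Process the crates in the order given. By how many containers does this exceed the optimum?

Next-Fit: [27] [27,9] [29] [35,15] [26,11] [36,5] → 6 containers.
6 crates exceed 25 m³ (half the capacity), and no two of those can share a container, so at least 6 containers are needed.
So 6 is already optimal.

0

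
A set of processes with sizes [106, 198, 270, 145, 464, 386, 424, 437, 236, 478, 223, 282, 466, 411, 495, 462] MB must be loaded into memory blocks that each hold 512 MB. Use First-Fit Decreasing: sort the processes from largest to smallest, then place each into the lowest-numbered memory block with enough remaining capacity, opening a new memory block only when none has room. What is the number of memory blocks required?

12

Sorted descending: 495, 478, 466, 464, 462, 437, 424, 411, 386, 282, 270, 236, 223, 198, 145, 106.
Put 495 MB in memory block 1; 17 MB remain.
Put 478 MB in memory block 2; 34 MB remain.
Put 466 MB in memory block 3; 46 MB remain.
Put 464 MB in memory block 4; 48 MB remain.
Put 462 MB in memory block 5; 50 MB remain.
Put 437 MB in memory block 6; 75 MB remain.
Put 424 MB in memory block 7; 88 MB remain.
Put 411 MB in memory block 8; 101 MB remain.
Put 386 MB in memory block 9; 126 MB remain.
Put 282 MB in memory block 10; 230 MB remain.
Put 270 MB in memory block 11; 242 MB remain.
Put 236 MB in memory block 11; 6 MB remain.
Put 223 MB in memory block 10; 7 MB remain.
Put 198 MB in memory block 12; 314 MB remain.
Put 145 MB in memory block 12; 169 MB remain.
Put 106 MB in memory block 9; 20 MB remain.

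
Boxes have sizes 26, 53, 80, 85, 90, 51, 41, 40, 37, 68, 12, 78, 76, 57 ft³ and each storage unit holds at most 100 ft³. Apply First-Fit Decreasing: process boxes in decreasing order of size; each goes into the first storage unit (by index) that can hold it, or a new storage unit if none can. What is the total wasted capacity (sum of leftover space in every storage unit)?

Sorted descending: 90, 85, 80, 78, 76, 68, 57, 53, 51, 41, 40, 37, 26, 12.
storage unit 1: place 90 ft³, 10 ft³ left
storage unit 2: place 85 ft³, 15 ft³ left
storage unit 3: place 80 ft³, 20 ft³ left
storage unit 4: place 78 ft³, 22 ft³ left
storage unit 5: place 76 ft³, 24 ft³ left
storage unit 6: place 68 ft³, 32 ft³ left
storage unit 7: place 57 ft³, 43 ft³ left
storage unit 8: place 53 ft³, 47 ft³ left
storage unit 9: place 51 ft³, 49 ft³ left
storage unit 7: place 41 ft³, 2 ft³ left
storage unit 8: place 40 ft³, 7 ft³ left
storage unit 9: place 37 ft³, 12 ft³ left
storage unit 6: place 26 ft³, 6 ft³ left
storage unit 2: place 12 ft³, 3 ft³ left
9 storage units × 100 ft³ = 900 ft³; used 794 ft³; unused 106 ft³.

106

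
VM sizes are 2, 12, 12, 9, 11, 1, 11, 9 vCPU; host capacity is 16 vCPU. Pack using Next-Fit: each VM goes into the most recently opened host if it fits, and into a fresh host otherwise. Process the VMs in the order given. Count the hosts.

Put 2 vCPU in host 1; 14 vCPU remain.
Put 12 vCPU in host 1; 2 vCPU remain.
Put 12 vCPU in host 2; 4 vCPU remain.
Put 9 vCPU in host 3; 7 vCPU remain.
Put 11 vCPU in host 4; 5 vCPU remain.
Put 1 vCPU in host 4; 4 vCPU remain.
Put 11 vCPU in host 5; 5 vCPU remain.
Put 9 vCPU in host 6; 7 vCPU remain.

6 hosts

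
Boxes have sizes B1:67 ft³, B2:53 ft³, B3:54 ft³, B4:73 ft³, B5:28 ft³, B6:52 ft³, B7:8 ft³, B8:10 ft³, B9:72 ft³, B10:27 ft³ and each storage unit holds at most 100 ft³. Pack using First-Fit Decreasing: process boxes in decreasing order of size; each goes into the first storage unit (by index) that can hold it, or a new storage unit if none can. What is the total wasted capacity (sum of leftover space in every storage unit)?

Sorted descending: 73, 72, 67, 54, 53, 52, 28, 27, 10, 8.
73 ft³ → storage unit 1 (remaining 27 ft³)
72 ft³ → storage unit 2 (remaining 28 ft³)
67 ft³ → storage unit 3 (remaining 33 ft³)
54 ft³ → storage unit 4 (remaining 46 ft³)
53 ft³ → storage unit 5 (remaining 47 ft³)
52 ft³ → storage unit 6 (remaining 48 ft³)
28 ft³ → storage unit 2 (remaining 0 ft³)
27 ft³ → storage unit 1 (remaining 0 ft³)
10 ft³ → storage unit 3 (remaining 23 ft³)
8 ft³ → storage unit 3 (remaining 15 ft³)
6 storage units × 100 ft³ = 600 ft³; used 444 ft³; unused 156 ft³.

156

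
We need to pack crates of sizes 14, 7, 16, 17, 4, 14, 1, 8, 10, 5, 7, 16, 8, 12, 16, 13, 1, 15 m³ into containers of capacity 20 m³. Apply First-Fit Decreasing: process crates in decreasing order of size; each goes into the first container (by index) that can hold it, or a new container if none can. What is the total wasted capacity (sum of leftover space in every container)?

36

Sorted descending: 17, 16, 16, 16, 15, 14, 14, 13, 12, 10, 8, 8, 7, 7, 5, 4, 1, 1.
Put 17 m³ in container 1; 3 m³ remain.
Put 16 m³ in container 2; 4 m³ remain.
Put 16 m³ in container 3; 4 m³ remain.
Put 16 m³ in container 4; 4 m³ remain.
Put 15 m³ in container 5; 5 m³ remain.
Put 14 m³ in container 6; 6 m³ remain.
Put 14 m³ in container 7; 6 m³ remain.
Put 13 m³ in container 8; 7 m³ remain.
Put 12 m³ in container 9; 8 m³ remain.
Put 10 m³ in container 10; 10 m³ remain.
Put 8 m³ in container 9; 0 m³ remain.
Put 8 m³ in container 10; 2 m³ remain.
Put 7 m³ in container 8; 0 m³ remain.
Put 7 m³ in container 11; 13 m³ remain.
Put 5 m³ in container 5; 0 m³ remain.
Put 4 m³ in container 2; 0 m³ remain.
Put 1 m³ in container 1; 2 m³ remain.
Put 1 m³ in container 1; 1 m³ remain.
11 containers × 20 m³ = 220 m³; used 184 m³; unused 36 m³.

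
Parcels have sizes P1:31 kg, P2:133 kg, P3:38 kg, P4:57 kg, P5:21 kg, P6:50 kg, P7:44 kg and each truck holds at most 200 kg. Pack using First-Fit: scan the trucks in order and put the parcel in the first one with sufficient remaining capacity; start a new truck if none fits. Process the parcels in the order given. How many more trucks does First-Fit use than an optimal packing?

First-Fit: [31,133,21] [38,57,50,44] → 2 trucks.
Total size 374 kg; any packing needs at least ⌈374/200⌉ = 2 trucks.
So 2 is already optimal.

0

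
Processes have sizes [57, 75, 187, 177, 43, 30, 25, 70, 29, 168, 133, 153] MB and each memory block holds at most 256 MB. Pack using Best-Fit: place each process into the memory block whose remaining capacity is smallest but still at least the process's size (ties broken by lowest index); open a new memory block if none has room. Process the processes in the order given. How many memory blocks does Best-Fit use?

6

memory block 1: place 57 MB, 199 MB left
memory block 1: place 75 MB, 124 MB left
memory block 2: place 187 MB, 69 MB left
memory block 3: place 177 MB, 79 MB left
memory block 2: place 43 MB, 26 MB left
memory block 3: place 30 MB, 49 MB left
memory block 2: place 25 MB, 1 MB left
memory block 1: place 70 MB, 54 MB left
memory block 3: place 29 MB, 20 MB left
memory block 4: place 168 MB, 88 MB left
memory block 5: place 133 MB, 123 MB left
memory block 6: place 153 MB, 103 MB left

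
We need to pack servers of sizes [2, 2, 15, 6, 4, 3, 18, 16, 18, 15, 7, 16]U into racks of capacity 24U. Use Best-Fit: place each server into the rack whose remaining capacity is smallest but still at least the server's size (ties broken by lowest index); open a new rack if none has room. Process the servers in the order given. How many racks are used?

6

Put 2U in rack 1; 22U remain.
Put 2U in rack 1; 20U remain.
Put 15U in rack 1; 5U remain.
Put 6U in rack 2; 18U remain.
Put 4U in rack 1; 1U remain.
Put 3U in rack 2; 15U remain.
Put 18U in rack 3; 6U remain.
Put 16U in rack 4; 8U remain.
Put 18U in rack 5; 6U remain.
Put 15U in rack 2; 0U remain.
Put 7U in rack 4; 1U remain.
Put 16U in rack 6; 8U remain.
Final racks: [2,2,15,4] [6,3,15] [18] [16,7] [18] [16].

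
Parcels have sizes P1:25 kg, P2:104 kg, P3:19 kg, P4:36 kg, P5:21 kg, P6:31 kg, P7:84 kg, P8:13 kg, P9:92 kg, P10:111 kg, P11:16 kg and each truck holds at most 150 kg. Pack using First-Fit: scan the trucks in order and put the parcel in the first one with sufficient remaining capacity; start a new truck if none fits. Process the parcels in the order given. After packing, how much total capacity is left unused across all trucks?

198

truck 1: place P1 (25 kg), 125 kg left
truck 1: place P2 (104 kg), 21 kg left
truck 1: place P3 (19 kg), 2 kg left
truck 2: place P4 (36 kg), 114 kg left
truck 2: place P5 (21 kg), 93 kg left
truck 2: place P6 (31 kg), 62 kg left
truck 3: place P7 (84 kg), 66 kg left
truck 2: place P8 (13 kg), 49 kg left
truck 4: place P9 (92 kg), 58 kg left
truck 5: place P10 (111 kg), 39 kg left
truck 2: place P11 (16 kg), 33 kg left
5 trucks × 150 kg = 750 kg; used 552 kg; unused 198 kg.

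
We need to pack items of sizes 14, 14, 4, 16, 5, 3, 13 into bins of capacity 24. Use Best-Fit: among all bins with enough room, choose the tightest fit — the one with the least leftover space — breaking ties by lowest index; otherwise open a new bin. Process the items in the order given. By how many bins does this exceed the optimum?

Best-Fit: [14,4,5] [14] [16,3] [13] → 4 bins.
4 items exceed 12 (half the capacity), and no two of those can share a bin, so at least 4 bins are needed.
So 4 is already optimal.

0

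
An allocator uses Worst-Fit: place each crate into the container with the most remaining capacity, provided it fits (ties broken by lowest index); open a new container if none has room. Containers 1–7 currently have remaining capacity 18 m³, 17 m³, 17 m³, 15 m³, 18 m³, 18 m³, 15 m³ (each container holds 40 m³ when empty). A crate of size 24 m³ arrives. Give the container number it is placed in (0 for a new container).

0

No container has ≥ 24 m³ free, so a new container is opened.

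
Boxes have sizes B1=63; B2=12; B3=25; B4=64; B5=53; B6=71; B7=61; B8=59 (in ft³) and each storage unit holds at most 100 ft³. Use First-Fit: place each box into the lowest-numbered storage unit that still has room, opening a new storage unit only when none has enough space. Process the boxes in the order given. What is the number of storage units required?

Put B1 (63 ft³) in storage unit 1; 37 ft³ remain.
Put B2 (12 ft³) in storage unit 1; 25 ft³ remain.
Put B3 (25 ft³) in storage unit 1; 0 ft³ remain.
Put B4 (64 ft³) in storage unit 2; 36 ft³ remain.
Put B5 (53 ft³) in storage unit 3; 47 ft³ remain.
Put B6 (71 ft³) in storage unit 4; 29 ft³ remain.
Put B7 (61 ft³) in storage unit 5; 39 ft³ remain.
Put B8 (59 ft³) in storage unit 6; 41 ft³ remain.

6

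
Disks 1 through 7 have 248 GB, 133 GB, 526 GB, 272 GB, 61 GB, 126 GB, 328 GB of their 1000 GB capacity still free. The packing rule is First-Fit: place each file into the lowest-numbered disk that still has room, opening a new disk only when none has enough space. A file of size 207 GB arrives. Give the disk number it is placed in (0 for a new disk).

1

Disks with room: disk 1 (248 GB), disk 3 (526 GB), disk 4 (272 GB), disk 7 (328 GB).
The first with room is disk 1.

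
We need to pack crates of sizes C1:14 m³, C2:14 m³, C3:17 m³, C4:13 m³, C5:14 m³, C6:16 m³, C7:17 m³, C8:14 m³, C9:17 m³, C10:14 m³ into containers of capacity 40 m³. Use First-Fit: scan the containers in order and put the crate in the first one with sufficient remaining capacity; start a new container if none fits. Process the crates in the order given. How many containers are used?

container 1: place C1 (14 m³), 26 m³ left
container 1: place C2 (14 m³), 12 m³ left
container 2: place C3 (17 m³), 23 m³ left
container 2: place C4 (13 m³), 10 m³ left
container 3: place C5 (14 m³), 26 m³ left
container 3: place C6 (16 m³), 10 m³ left
container 4: place C7 (17 m³), 23 m³ left
container 4: place C8 (14 m³), 9 m³ left
container 5: place C9 (17 m³), 23 m³ left
container 5: place C10 (14 m³), 9 m³ left
Final containers: [14,14] [17,13] [14,16] [17,14] [17,14].

5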